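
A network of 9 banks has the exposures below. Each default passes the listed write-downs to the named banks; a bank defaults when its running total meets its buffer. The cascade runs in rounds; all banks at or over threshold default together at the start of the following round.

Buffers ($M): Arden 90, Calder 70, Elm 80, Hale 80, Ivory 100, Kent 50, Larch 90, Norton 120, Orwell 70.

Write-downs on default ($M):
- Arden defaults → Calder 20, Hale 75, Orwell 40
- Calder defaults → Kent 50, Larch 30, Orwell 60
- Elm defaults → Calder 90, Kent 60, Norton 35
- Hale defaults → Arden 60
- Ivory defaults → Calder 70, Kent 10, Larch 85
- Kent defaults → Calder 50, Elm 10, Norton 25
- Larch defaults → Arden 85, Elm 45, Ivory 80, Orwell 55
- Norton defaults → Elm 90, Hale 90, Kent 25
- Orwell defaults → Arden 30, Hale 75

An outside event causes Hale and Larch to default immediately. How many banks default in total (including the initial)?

4

Round 1 — Hale, Larch default (initial).
  Arden: +60+85 → 145 ≥ 90
  Elm: +45 → 45 < 80
  Ivory: +80 → 80 < 100
  Orwell: +55 → 55 < 70
Round 2 — Arden defaults.
  Calder: +20 → 20 < 70
  Orwell: +40 → 95 ≥ 70
Round 3 — Orwell defaults.
No further defaults.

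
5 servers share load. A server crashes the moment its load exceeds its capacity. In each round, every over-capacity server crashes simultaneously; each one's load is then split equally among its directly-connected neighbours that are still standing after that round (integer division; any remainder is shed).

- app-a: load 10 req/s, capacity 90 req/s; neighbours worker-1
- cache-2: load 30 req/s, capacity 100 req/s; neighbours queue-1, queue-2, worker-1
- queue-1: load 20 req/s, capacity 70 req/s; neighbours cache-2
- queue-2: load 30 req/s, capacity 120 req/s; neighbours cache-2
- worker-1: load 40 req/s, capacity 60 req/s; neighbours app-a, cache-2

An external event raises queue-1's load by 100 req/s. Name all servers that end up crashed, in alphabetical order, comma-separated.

Round 1 — queue-1 at 120 > 70. queue-1 crashes.
  queue-1 sheds 120 req/s to cache-2: 120 each.
    cache-2: 30+120 = 150 > 100
Round 2 — cache-2 crashes.
  cache-2 sheds 150 req/s to queue-2, worker-1: 75 each.
    queue-2: 30+75 = 105 ≤ 120
    worker-1: 40+75 = 115 > 60
Round 3 — worker-1 crashes.
  worker-1 sheds 115 req/s to app-a: 115 each.
    app-a: 10+115 = 125 > 90
Round 4 — app-a crashes.
  app-a sheds 125 req/s: no online neighbours, lost.
No further crashes.

app-a, cache-2, queue-1, worker-1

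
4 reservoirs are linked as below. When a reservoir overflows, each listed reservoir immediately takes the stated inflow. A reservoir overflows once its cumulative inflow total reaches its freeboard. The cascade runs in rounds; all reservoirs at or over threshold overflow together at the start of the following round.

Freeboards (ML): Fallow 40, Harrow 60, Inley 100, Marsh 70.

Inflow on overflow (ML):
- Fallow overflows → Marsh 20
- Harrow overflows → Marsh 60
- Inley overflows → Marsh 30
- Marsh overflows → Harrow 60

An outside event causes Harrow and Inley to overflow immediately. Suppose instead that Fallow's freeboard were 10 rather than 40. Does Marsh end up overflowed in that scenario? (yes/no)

With Fallow's freeboard at 10:
Round 1 — Harrow, Inley overflow (initial).
  Marsh: +60+30 → 90 ≥ 70
Round 2 — Marsh overflows.
No further overflows.

yes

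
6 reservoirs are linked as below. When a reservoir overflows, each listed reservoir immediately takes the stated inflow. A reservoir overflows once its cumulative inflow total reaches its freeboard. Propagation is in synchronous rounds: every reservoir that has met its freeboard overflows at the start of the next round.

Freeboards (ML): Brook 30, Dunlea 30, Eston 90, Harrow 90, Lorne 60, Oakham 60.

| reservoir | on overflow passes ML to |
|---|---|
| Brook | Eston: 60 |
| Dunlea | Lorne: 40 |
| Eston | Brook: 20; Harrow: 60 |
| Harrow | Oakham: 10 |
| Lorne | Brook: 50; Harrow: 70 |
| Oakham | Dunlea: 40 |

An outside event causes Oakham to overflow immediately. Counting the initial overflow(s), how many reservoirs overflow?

2

Round 1 — Oakham overflows (initial).
  Dunlea: +40 → 40 ≥ 30
Round 2 — Dunlea overflows.
  Lorne: +40 → 40 < 60
No further overflows.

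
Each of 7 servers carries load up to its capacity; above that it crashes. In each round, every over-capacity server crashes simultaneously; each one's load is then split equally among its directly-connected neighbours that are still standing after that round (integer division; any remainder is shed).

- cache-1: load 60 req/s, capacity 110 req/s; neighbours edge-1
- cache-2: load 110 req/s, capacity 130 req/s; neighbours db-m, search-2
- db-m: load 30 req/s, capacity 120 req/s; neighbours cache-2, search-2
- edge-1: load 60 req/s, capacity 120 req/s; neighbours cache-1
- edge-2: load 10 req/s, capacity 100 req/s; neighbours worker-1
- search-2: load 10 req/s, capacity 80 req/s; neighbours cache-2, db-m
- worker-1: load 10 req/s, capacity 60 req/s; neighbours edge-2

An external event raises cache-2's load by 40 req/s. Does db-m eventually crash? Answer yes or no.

Round 1 — cache-2 at 150 > 130. cache-2 crashes.
  cache-2 sheds 150 req/s to db-m, search-2: 75 each.
    db-m: 30+75 = 105 ≤ 120
    search-2: 10+75 = 85 > 80
Round 2 — search-2 crashes.
  search-2 sheds 85 req/s to db-m: 85 each.
    db-m: 105+85 = 190 > 120
Round 3 — db-m crashes.
  db-m sheds 190 req/s: no online neighbours, lost.
No further crashes.

yes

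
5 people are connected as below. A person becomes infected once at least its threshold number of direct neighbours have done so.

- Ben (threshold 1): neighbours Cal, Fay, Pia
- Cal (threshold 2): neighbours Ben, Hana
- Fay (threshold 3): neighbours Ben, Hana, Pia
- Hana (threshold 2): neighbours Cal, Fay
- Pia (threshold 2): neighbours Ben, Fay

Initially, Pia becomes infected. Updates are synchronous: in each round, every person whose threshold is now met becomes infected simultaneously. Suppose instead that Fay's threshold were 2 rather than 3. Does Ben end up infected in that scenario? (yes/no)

With Fay's threshold at 2:
Round 1 — Pia becomes infected (initial).
Round 2 — checking thresholds:
  Ben: 1 of 3 neighbours ≥ 1, becomes infected.
  Fay: 1 of 3 neighbours < 2, holds.
Round 3 — checking thresholds:
  Cal: 1 of 2 neighbours < 2, holds.
  Fay: 2 of 3 neighbours ≥ 2, becomes infected.
Round 4 — no new infections; cascade stops.

yes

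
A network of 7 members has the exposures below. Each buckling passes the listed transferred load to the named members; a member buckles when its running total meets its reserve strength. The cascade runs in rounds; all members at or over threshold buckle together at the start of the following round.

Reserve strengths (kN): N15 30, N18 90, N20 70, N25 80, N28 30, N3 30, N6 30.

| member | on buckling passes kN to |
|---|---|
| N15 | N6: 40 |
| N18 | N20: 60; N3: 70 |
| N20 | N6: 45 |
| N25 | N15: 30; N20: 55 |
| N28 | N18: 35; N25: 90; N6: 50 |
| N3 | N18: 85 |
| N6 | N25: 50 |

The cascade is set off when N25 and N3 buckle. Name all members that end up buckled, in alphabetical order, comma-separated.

Round 1 — N25, N3 buckle (initial).
  N15: +30 → 30 ≥ 30
  N18: +85 → 85 < 90
  N20: +55 → 55 < 70
Round 2 — N15 buckles.
  N6: +40 → 40 ≥ 30
Round 3 — N6 buckles.
No further bucklings.

N15, N25, N3, N6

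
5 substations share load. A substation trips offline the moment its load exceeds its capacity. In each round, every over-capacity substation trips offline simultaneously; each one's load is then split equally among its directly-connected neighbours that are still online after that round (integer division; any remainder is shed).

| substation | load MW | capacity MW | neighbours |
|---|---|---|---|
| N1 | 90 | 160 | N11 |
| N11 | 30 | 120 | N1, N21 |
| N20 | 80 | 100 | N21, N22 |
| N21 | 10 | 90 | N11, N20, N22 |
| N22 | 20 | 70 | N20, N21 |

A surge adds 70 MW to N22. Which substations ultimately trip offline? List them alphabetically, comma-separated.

N1, N11, N20, N21, N22

Round 1 — N22 at 90 > 70. N22 trips offline.
  N22 sheds 90 MW to N20, N21: 45 each.
    N20: 80+45 = 125 > 100
    N21: 10+45 = 55 ≤ 90
Round 2 — N20 trips offline.
  N20 sheds 125 MW to N21: 125 each.
    N21: 55+125 = 180 > 90
Round 3 — N21 trips offline.
  N21 sheds 180 MW to N11: 180 each.
    N11: 30+180 = 210 > 120
Round 4 — N11 trips offline.
  N11 sheds 210 MW to N1: 210 each.
    N1: 90+210 = 300 > 160
Round 5 — N1 trips offline.
  N1 sheds 300 MW: no online neighbours, lost.
No further trips.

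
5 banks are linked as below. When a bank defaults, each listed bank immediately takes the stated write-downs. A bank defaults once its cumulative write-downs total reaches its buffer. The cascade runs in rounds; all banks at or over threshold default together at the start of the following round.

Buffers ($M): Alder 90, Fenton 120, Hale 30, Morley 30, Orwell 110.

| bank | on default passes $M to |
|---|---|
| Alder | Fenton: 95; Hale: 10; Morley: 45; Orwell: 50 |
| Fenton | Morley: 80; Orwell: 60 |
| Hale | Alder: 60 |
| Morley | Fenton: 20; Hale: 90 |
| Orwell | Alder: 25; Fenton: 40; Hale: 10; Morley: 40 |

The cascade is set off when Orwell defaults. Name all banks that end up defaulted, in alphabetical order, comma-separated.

Round 1 — Orwell defaults (initial).
  Alder: +25 → 25 < 90
  Fenton: +40 → 40 < 120
  Hale: +10 → 10 < 30
  Morley: +40 → 40 ≥ 30
Round 2 — Morley defaults.
  Fenton: +20 → 60 < 120
  Hale: +90 → 100 ≥ 30
Round 3 — Hale defaults.
  Alder: +60 → 85 < 90
No further defaults.

Hale, Morley, Orwell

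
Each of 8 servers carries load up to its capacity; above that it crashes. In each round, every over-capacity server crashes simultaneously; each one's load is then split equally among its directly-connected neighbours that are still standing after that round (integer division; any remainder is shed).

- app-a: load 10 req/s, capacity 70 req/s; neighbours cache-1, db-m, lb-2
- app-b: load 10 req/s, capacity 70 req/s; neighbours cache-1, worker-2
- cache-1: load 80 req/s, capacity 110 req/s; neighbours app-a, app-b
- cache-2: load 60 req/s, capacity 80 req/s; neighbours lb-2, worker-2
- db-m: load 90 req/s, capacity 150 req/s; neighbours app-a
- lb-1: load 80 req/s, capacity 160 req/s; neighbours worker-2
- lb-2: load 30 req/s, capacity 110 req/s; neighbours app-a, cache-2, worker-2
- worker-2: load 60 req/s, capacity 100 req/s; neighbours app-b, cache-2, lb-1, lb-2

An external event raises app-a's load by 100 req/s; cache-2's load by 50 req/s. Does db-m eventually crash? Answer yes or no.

no

Round 1 — app-a at 110 > 70; cache-2 at 110 > 80. app-a, cache-2 crash.
  app-a sheds 110 req/s to cache-1, db-m, lb-2: 36 each (2 lost).
    cache-1: 80+36 = 116 > 110
    db-m: 90+36 = 126 ≤ 150
    lb-2: 30+36 = 66 ≤ 110
  cache-2 sheds 110 req/s to lb-2, worker-2: 55 each.
    lb-2: 66+55 = 121 > 110
    worker-2: 60+55 = 115 > 100
Round 2 — cache-1, lb-2, worker-2 crash.
  cache-1 sheds 116 req/s to app-b: 116 each.
    app-b: 10+116 = 126 > 70
  lb-2 sheds 121 req/s: no online neighbours, lost.
  worker-2 sheds 115 req/s to app-b, lb-1: 57 each (1 lost).
    app-b: 126+57 = 183 > 70
    lb-1: 80+57 = 137 ≤ 160
Round 3 — app-b crashes.
  app-b sheds 183 req/s: no online neighbours, lost.
No further crashes.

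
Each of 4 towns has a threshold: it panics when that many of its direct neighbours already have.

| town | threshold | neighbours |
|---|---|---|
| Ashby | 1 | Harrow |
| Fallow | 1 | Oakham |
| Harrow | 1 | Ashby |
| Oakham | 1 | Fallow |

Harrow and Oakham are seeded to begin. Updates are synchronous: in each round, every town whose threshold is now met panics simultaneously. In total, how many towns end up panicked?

4

Round 1 — Harrow, Oakham panic (initial).
Round 2 — checking thresholds:
  Ashby: 1 of 1 neighbours ≥ 1, panics.
  Fallow: 1 of 1 neighbours ≥ 1, panics.
Round 3 — no new panics; cascade stops.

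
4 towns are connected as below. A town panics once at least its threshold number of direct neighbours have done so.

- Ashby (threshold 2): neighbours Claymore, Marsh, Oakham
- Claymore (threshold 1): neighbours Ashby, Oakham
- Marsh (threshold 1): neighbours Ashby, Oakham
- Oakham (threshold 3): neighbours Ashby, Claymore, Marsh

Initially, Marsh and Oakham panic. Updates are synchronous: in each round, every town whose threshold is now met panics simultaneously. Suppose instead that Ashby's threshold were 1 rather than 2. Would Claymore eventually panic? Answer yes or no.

With Ashby's threshold at 1:
Round 1 — Marsh, Oakham panic (initial).
Round 2 — checking thresholds:
  Ashby: 2 of 3 neighbours ≥ 1, panics.
  Claymore: 1 of 2 neighbours ≥ 1, panics.
Round 3 — no new panics; cascade stops.

yes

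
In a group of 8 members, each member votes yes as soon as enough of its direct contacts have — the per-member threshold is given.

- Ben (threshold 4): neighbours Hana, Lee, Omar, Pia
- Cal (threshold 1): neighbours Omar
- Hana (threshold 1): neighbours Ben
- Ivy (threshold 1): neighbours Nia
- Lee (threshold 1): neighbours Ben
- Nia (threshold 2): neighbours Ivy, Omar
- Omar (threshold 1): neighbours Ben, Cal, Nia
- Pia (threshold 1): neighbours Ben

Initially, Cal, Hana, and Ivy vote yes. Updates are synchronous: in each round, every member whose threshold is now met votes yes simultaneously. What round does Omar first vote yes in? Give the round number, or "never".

Round 1 — Cal, Hana, Ivy vote yes (initial).
Round 2 — checking thresholds:
  Ben: 1 of 4 neighbours < 4, not yet.
  Nia: 1 of 2 neighbours < 2, not yet.
  Omar: 1 of 3 neighbours ≥ 1, votes yes.
Round 3 — checking thresholds:
  Ben: 2 of 4 neighbours < 4, not yet.
  Nia: 2 of 2 neighbours ≥ 2, votes yes.
Round 4 — no new yes votes; cascade stops.

2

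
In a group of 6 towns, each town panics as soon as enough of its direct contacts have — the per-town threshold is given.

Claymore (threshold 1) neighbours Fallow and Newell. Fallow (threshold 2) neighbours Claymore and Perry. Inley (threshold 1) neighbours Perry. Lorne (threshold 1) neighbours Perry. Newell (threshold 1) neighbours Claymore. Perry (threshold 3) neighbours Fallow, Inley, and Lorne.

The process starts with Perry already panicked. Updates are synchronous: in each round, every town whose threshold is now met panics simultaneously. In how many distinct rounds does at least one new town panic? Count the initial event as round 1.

Round 1 — Perry panics (initial).
Round 2 — checking thresholds:
  Fallow: 1 of 2 neighbours < 2, holds.
  Inley: 1 of 1 neighbours ≥ 1, panics.
  Lorne: 1 of 1 neighbours ≥ 1, panics.
Round 3 — no new panics; cascade stops.

2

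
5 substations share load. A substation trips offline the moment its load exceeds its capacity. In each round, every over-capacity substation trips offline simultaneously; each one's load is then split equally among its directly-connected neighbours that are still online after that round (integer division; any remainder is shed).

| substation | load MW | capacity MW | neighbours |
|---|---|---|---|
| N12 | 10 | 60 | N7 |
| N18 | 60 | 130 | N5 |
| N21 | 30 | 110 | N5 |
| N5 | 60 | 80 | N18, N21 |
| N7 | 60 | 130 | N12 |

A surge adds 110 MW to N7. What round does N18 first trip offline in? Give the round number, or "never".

never

Round 1 — N7 at 170 > 130. N7 trips offline.
  N7 sheds 170 MW to N12: 170 each.
    N12: 10+170 = 180 > 60
Round 2 — N12 trips offline.
  N12 sheds 180 MW: no online neighbours, lost.
No further trips.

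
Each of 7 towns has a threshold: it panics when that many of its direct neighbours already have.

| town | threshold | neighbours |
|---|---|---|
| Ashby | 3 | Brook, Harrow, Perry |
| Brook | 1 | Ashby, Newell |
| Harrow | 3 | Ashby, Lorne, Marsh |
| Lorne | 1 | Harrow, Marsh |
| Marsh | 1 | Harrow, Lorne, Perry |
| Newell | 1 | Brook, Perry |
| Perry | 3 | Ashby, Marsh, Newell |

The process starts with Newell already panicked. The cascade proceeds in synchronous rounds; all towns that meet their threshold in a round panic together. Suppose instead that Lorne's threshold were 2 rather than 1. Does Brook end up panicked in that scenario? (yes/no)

yes

With Lorne's threshold at 2:
Round 1 — Newell panics (initial).
Round 2 — checking thresholds:
  Brook: 1 of 2 neighbours ≥ 1, panics.
  Perry: 1 of 3 neighbours < 3, below threshold.
Round 3 — no new panics; cascade stops.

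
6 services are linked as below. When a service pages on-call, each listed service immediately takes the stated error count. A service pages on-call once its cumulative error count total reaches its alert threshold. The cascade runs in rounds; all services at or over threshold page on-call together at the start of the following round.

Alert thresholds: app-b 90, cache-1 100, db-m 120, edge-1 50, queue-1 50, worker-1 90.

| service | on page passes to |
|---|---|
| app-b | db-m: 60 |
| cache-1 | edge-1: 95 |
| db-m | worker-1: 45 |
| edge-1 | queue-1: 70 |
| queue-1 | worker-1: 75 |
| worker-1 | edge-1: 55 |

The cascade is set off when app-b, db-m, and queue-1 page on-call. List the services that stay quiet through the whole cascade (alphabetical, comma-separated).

cache-1

Round 1 — app-b, db-m, queue-1 page on-call (initial).
  worker-1: +45+75 → 120 ≥ 90
Round 2 — worker-1 pages on-call.
  edge-1: +55 → 55 ≥ 50
Round 3 — edge-1 pages on-call.
No further pages.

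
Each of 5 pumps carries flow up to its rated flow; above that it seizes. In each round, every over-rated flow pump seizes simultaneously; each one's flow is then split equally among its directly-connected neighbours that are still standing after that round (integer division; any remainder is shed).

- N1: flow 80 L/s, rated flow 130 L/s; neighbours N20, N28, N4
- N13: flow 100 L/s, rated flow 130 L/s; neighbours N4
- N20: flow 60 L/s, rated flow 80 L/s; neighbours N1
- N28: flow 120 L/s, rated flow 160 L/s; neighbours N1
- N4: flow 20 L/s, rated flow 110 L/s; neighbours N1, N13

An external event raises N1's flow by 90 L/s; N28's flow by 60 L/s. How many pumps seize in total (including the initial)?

Round 1 — N1 at 170 > 130; N28 at 180 > 160. N1, N28 seize.
  N1 sheds 170 L/s to N20, N4: 85 each.
    N20: 60+85 = 145 > 80
    N4: 20+85 = 105 ≤ 110
  N28 sheds 180 L/s: no online neighbours, lost.
Round 2 — N20 seizes.
  N20 sheds 145 L/s: no online neighbours, lost.
No further seizures.

3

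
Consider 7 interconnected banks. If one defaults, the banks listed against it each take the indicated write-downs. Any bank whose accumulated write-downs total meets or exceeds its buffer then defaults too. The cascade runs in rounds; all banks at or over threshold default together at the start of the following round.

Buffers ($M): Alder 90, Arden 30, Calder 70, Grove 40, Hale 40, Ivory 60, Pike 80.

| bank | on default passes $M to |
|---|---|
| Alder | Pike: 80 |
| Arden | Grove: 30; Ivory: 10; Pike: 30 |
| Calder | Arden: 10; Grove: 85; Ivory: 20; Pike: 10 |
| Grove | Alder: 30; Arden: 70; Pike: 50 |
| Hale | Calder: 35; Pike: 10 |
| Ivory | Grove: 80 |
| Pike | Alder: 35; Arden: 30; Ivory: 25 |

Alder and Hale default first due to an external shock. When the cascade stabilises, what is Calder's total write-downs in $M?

35

Round 1 — Alder, Hale default (initial).
  Calder: +35 → 35 < 70
  Pike: +80+10 → 90 ≥ 80
Round 2 — Pike defaults.
  Arden: +30 → 30 ≥ 30
  Ivory: +25 → 25 < 60
Round 3 — Arden defaults.
  Grove: +30 → 30 < 40
  Ivory: +10 → 35 < 60
No further defaults.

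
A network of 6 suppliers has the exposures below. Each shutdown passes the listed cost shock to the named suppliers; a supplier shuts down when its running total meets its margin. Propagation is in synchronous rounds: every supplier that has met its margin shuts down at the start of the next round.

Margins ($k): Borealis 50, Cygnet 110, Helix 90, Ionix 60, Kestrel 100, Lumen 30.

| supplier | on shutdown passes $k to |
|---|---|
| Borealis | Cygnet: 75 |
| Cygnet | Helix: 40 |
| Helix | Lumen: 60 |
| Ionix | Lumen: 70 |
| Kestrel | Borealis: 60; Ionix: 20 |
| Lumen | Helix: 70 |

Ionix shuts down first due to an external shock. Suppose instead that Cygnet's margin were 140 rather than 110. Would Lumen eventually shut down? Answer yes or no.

With Cygnet's margin at 140:
Round 1 — Ionix shuts down (initial).
  Lumen: +70 → 70 ≥ 30
Round 2 — Lumen shuts down.
  Helix: +70 → 70 < 90
No further shutdowns.

yes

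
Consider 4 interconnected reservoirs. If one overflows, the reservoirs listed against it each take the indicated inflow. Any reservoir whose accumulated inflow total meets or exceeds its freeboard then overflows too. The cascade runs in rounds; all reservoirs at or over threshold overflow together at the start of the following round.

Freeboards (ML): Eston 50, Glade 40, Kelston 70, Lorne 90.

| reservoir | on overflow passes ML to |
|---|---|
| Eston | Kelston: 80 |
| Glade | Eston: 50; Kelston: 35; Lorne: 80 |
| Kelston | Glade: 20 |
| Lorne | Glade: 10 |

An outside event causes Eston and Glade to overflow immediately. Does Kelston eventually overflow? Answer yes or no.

Round 1 — Eston, Glade overflow (initial).
  Kelston: +80+35 → 115 ≥ 70
  Lorne: +80 → 80 < 90
Round 2 — Kelston overflows.
No further overflows.

yes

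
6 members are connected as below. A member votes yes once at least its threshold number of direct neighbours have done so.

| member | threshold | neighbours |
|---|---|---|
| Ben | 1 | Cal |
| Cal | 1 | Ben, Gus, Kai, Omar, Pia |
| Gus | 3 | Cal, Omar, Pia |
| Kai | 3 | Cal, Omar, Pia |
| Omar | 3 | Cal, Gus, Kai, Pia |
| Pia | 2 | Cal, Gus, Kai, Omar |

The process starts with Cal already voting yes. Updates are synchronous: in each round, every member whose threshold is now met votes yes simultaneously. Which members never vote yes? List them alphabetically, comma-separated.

Round 1 — Cal votes yes (initial).
Round 2 — checking thresholds:
  Ben: 1 of 1 neighbours ≥ 1, votes yes.
  Gus: 1 of 3 neighbours < 3, holds.
  Kai: 1 of 3 neighbours < 3, holds.
  Omar: 1 of 4 neighbours < 3, holds.
  Pia: 1 of 4 neighbours < 2, holds.
Round 3 — no new yes votes; cascade stops.

Gus, Kai, Omar, Pia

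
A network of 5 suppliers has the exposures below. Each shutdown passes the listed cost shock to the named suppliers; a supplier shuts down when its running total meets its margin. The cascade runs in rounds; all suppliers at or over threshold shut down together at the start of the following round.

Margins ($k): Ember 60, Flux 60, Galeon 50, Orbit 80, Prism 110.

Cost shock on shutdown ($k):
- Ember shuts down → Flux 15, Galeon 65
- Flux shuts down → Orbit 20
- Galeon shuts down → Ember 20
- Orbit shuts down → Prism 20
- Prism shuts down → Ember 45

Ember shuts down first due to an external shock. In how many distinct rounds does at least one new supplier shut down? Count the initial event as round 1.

Round 1 — Ember shuts down (initial).
  Flux: +15 → 15 < 60
  Galeon: +65 → 65 ≥ 50
Round 2 — Galeon shuts down.
No further shutdowns.

2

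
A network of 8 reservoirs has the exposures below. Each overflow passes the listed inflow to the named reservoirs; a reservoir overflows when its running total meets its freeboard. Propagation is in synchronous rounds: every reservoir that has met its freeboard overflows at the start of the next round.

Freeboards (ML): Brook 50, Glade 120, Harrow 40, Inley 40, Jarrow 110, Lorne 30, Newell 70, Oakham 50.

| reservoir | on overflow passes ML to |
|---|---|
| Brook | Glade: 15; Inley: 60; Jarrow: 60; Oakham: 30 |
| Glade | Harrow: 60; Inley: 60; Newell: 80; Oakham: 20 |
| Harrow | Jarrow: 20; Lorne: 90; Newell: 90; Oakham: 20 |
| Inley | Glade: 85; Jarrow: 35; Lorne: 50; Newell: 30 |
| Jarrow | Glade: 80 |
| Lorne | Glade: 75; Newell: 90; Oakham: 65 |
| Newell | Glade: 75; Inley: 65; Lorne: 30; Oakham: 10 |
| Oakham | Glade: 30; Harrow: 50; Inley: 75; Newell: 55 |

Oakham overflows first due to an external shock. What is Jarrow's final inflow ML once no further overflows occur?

Round 1 — Oakham overflows (initial).
  Glade: +30 → 30 < 120
  Harrow: +50 → 50 ≥ 40
  Inley: +75 → 75 ≥ 40
  Newell: +55 → 55 < 70
Round 2 — Harrow, Inley overflow.
  Glade: +85 → 115 < 120
  Jarrow: +20+35 → 55 < 110
  Lorne: +90+50 → 140 ≥ 30
  Newell: +90+30 → 175 ≥ 70
Round 3 — Lorne, Newell overflow.
  Glade: +75+75 → 265 ≥ 120
Round 4 — Glade overflows.
No further overflows.

55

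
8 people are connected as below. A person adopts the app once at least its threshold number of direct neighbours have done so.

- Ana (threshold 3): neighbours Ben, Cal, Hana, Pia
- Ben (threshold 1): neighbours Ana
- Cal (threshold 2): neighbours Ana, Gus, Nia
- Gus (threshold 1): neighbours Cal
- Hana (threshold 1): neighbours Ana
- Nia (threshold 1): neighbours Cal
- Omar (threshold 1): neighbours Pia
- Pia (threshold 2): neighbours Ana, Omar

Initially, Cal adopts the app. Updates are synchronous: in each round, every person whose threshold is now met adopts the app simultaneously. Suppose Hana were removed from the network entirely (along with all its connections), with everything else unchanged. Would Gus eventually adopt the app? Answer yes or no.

yes

With Hana removed:
Round 1 — Cal adopts the app (initial).
Round 2 — checking thresholds:
  Ana: 1 of 3 neighbours < 3, holds.
  Gus: 1 of 1 neighbours ≥ 1, adopts the app.
  Nia: 1 of 1 neighbours ≥ 1, adopts the app.
Round 3 — no new adoptions; cascade stops.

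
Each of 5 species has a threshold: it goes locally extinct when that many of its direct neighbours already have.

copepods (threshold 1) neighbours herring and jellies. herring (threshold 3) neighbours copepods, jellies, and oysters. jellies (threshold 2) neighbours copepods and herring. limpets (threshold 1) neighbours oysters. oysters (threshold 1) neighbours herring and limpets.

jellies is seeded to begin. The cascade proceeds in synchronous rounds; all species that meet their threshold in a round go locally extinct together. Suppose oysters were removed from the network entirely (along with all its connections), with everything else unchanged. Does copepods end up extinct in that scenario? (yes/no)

yes

With oysters removed:
Round 1 — jellies goes locally extinct (initial).
Round 2 — checking thresholds:
  copepods: 1 of 2 neighbours ≥ 1, goes locally extinct.
  herring: 1 of 2 neighbours < 3, not yet.
Round 3 — no new extinctions; cascade stops.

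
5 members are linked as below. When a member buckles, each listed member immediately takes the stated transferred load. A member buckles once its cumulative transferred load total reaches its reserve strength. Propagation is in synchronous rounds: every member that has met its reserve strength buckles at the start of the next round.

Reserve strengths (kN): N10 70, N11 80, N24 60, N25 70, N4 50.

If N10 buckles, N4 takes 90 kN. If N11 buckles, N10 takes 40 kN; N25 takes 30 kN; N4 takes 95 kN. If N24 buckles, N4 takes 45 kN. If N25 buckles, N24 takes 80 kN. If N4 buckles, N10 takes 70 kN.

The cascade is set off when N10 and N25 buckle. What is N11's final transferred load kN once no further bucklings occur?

0

Round 1 — N10, N25 buckle (initial).
  N24: +80 → 80 ≥ 60
  N4: +90 → 90 ≥ 50
Round 2 — N24, N4 buckle.
No further bucklings.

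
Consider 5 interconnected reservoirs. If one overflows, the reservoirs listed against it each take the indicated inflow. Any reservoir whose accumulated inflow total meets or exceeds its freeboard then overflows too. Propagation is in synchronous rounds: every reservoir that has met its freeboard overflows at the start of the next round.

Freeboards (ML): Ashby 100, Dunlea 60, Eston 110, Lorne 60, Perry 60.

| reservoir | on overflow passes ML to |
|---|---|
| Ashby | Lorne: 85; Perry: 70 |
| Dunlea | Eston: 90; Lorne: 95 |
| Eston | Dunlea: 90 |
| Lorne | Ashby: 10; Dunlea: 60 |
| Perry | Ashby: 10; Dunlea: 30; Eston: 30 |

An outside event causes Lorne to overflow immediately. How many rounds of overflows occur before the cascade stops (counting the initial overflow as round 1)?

2

Round 1 — Lorne overflows (initial).
  Ashby: +10 → 10 < 100
  Dunlea: +60 → 60 ≥ 60
Round 2 — Dunlea overflows.
  Eston: +90 → 90 < 110
No further overflows.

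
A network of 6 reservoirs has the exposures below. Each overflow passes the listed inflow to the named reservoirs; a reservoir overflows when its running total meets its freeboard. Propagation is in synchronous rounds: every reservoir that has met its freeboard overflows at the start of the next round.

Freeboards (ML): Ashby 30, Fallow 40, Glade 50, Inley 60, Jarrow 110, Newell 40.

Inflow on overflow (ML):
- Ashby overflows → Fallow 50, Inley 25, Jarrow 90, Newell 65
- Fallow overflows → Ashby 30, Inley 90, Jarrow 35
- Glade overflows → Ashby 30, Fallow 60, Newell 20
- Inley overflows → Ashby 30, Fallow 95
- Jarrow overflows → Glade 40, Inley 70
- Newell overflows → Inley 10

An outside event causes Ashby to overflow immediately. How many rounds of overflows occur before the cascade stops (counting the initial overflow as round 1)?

3

Round 1 — Ashby overflows (initial).
  Fallow: +50 → 50 ≥ 40
  Inley: +25 → 25 < 60
  Jarrow: +90 → 90 < 110
  Newell: +65 → 65 ≥ 40
Round 2 — Fallow, Newell overflow.
  Inley: +90+10 → 125 ≥ 60
  Jarrow: +35 → 125 ≥ 110
Round 3 — Inley, Jarrow overflow.
  Glade: +40 → 40 < 50
No further overflows.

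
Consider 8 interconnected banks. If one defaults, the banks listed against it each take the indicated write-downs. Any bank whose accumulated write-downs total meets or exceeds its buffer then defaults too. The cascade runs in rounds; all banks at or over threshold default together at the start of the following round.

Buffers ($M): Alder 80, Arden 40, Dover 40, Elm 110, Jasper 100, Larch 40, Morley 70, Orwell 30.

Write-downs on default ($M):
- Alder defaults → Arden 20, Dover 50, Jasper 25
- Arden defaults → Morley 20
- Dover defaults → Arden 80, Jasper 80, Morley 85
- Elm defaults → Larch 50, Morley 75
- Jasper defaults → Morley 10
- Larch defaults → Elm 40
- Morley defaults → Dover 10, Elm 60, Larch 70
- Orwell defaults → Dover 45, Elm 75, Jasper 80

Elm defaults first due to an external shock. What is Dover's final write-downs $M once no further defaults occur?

Round 1 — Elm defaults (initial).
  Larch: +50 → 50 ≥ 40
  Morley: +75 → 75 ≥ 70
Round 2 — Larch, Morley default.
  Dover: +10 → 10 < 40
No further defaults.

10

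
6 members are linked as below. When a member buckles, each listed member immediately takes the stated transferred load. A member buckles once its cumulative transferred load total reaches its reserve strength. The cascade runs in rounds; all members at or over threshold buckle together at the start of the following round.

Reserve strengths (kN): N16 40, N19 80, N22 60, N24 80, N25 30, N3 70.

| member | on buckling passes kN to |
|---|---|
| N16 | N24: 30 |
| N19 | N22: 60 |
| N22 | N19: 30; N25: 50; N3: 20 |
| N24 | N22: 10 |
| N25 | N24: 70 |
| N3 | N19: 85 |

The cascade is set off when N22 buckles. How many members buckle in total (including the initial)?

2

Round 1 — N22 buckles (initial).
  N19: +30 → 30 < 80
  N25: +50 → 50 ≥ 30
  N3: +20 → 20 < 70
Round 2 — N25 buckles.
  N24: +70 → 70 < 80
No further bucklings.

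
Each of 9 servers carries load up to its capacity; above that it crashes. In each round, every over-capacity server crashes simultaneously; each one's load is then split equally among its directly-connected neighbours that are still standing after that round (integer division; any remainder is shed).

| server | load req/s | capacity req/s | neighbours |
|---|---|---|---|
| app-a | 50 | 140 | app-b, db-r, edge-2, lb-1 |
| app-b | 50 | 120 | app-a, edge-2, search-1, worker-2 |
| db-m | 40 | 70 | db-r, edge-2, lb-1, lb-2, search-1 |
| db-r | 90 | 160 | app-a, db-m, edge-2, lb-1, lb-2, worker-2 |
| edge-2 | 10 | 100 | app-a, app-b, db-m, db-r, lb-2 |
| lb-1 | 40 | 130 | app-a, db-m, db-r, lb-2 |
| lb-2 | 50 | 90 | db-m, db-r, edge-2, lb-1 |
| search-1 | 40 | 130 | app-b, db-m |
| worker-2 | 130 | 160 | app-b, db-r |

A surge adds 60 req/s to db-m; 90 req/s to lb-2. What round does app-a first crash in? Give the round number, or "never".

4

Round 1 — db-m at 100 > 70; lb-2 at 140 > 90. db-m, lb-2 crash.
  db-m sheds 100 req/s to db-r, edge-2, lb-1, search-1: 25 each.
    db-r: 90+25 = 115 ≤ 160
    edge-2: 10+25 = 35 ≤ 100
    lb-1: 40+25 = 65 ≤ 130
    search-1: 40+25 = 65 ≤ 130
  lb-2 sheds 140 req/s to db-r, edge-2, lb-1: 46 each (2 lost).
    db-r: 115+46 = 161 > 160
    edge-2: 35+46 = 81 ≤ 100
    lb-1: 65+46 = 111 ≤ 130
Round 2 — db-r crashes.
  db-r sheds 161 req/s to app-a, edge-2, lb-1, worker-2: 40 each (1 lost).
    app-a: 50+40 = 90 ≤ 140
    edge-2: 81+40 = 121 > 100
    lb-1: 111+40 = 151 > 130
    worker-2: 130+40 = 170 > 160
Round 3 — edge-2, lb-1, worker-2 crash.
  edge-2 sheds 121 req/s to app-a, app-b: 60 each (1 lost).
    app-a: 90+60 = 150 > 140
    app-b: 50+60 = 110 ≤ 120
  lb-1 sheds 151 req/s to app-a: 151 each.
    app-a: 150+151 = 301 > 140
  worker-2 sheds 170 req/s to app-b: 170 each.
    app-b: 110+170 = 280 > 120
Round 4 — app-a, app-b crash.
  app-a sheds 301 req/s: no online neighbours, lost.
  app-b sheds 280 req/s to search-1: 280 each.
    search-1: 65+280 = 345 > 130
Round 5 — search-1 crashes.
  search-1 sheds 345 req/s: no online neighbours, lost.
No further crashes.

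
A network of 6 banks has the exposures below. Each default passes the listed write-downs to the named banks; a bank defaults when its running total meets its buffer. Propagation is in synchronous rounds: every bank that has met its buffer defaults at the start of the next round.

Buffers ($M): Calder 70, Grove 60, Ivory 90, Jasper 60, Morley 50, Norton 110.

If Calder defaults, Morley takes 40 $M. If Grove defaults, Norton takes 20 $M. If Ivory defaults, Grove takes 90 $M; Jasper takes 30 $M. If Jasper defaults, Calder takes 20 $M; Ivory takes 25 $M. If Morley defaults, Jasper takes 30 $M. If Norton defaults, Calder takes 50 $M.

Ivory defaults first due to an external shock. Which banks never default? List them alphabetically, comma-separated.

Calder, Jasper, Morley, Norton

Round 1 — Ivory defaults (initial).
  Grove: +90 → 90 ≥ 60
  Jasper: +30 → 30 < 60
Round 2 — Grove defaults.
  Norton: +20 → 20 < 110
No further defaults.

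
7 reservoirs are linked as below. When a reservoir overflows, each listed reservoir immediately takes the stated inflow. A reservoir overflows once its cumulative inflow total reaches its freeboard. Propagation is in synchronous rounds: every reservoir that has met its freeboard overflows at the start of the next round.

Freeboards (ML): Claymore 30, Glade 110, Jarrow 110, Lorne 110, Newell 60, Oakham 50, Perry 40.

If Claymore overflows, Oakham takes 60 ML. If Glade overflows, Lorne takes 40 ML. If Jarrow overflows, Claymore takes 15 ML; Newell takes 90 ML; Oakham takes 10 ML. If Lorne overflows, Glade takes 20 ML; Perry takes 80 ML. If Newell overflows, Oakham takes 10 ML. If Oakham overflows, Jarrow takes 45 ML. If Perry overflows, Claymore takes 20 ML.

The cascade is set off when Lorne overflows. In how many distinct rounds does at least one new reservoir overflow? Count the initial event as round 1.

2

Round 1 — Lorne overflows (initial).
  Glade: +20 → 20 < 110
  Perry: +80 → 80 ≥ 40
Round 2 — Perry overflows.
  Claymore: +20 → 20 < 30
No further overflows.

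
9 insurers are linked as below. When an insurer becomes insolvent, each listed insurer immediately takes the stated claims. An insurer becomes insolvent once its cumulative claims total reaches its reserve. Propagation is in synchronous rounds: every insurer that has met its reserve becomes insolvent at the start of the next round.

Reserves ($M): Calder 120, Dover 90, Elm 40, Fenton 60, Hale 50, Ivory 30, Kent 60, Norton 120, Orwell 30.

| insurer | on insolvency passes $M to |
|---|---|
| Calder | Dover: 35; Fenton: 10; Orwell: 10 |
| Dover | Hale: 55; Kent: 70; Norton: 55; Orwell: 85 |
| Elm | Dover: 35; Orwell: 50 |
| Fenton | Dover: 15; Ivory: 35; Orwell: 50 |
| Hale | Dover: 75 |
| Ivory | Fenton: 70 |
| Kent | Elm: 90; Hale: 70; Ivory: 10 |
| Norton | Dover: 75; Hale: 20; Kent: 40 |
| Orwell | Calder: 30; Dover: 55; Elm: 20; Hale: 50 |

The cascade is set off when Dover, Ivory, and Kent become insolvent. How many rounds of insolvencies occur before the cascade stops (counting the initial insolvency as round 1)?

2

Round 1 — Dover, Ivory, Kent become insolvent (initial).
  Elm: +90 → 90 ≥ 40
  Fenton: +70 → 70 ≥ 60
  Hale: +55+70 → 125 ≥ 50
  Norton: +55 → 55 < 120
  Orwell: +85 → 85 ≥ 30
Round 2 — Elm, Fenton, Hale, Orwell become insolvent.
  Calder: +30 → 30 < 120
No further insolvencies.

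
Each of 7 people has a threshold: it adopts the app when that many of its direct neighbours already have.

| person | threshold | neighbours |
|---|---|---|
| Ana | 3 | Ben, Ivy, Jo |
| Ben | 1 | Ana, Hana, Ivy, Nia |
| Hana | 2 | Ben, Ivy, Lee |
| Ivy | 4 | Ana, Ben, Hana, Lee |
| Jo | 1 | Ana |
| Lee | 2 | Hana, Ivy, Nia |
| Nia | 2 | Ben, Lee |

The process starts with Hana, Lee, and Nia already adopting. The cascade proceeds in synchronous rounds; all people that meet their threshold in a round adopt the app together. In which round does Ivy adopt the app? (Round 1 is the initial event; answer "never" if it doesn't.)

never

Round 1 — Hana, Lee, Nia adopt the app (initial).
Round 2 — checking thresholds:
  Ben: 2 of 4 neighbours ≥ 1, adopts the app.
  Ivy: 2 of 4 neighbours < 4, below threshold.
Round 3 — no new adoptions; cascade stops.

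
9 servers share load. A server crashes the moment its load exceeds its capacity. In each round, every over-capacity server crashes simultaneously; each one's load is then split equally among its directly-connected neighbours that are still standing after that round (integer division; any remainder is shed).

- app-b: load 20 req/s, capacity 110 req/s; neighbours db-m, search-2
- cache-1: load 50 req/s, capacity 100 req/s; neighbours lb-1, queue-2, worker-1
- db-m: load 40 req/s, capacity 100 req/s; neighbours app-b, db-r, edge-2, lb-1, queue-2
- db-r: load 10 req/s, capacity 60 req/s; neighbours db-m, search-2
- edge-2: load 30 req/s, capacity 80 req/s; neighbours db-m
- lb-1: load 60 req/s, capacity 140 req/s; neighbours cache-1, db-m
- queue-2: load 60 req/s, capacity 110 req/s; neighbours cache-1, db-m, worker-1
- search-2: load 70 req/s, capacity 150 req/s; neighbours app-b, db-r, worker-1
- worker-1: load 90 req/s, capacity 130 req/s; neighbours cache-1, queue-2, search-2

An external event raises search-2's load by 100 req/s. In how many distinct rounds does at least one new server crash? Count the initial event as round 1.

Round 1 — search-2 at 170 > 150. search-2 crashes.
  search-2 sheds 170 req/s to app-b, db-r, worker-1: 56 each (2 lost).
    app-b: 20+56 = 76 ≤ 110
    db-r: 10+56 = 66 > 60
    worker-1: 90+56 = 146 > 130
Round 2 — db-r, worker-1 crash.
  db-r sheds 66 req/s to db-m: 66 each.
    db-m: 40+66 = 106 > 100
  worker-1 sheds 146 req/s to cache-1, queue-2: 73 each.
    cache-1: 50+73 = 123 > 100
    queue-2: 60+73 = 133 > 110
Round 3 — cache-1, db-m, queue-2 crash.
  cache-1 sheds 123 req/s to lb-1: 123 each.
    lb-1: 60+123 = 183 > 140
  db-m sheds 106 req/s to app-b, edge-2, lb-1: 35 each (1 lost).
    app-b: 76+35 = 111 > 110
    edge-2: 30+35 = 65 ≤ 80
    lb-1: 183+35 = 218 > 140
  queue-2 sheds 133 req/s: no online neighbours, lost.
Round 4 — app-b, lb-1 crash.
  app-b sheds 111 req/s: no online neighbours, lost.
  lb-1 sheds 218 req/s: no online neighbours, lost.
No further crashes.

4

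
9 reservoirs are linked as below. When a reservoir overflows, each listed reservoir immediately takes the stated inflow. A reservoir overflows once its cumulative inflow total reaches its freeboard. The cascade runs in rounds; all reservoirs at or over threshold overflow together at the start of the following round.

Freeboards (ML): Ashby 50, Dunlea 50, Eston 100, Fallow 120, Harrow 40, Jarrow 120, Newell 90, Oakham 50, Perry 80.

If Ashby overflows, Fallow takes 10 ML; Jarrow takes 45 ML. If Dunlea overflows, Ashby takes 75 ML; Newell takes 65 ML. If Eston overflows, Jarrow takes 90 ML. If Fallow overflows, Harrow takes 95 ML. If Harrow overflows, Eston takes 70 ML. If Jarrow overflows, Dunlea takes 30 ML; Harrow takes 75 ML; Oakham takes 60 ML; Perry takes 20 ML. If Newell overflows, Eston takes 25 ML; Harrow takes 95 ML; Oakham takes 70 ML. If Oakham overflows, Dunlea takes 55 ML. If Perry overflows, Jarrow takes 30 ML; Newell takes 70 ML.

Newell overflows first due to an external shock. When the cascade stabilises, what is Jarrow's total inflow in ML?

Round 1 — Newell overflows (initial).
  Eston: +25 → 25 < 100
  Harrow: +95 → 95 ≥ 40
  Oakham: +70 → 70 ≥ 50
Round 2 — Harrow, Oakham overflow.
  Dunlea: +55 → 55 ≥ 50
  Eston: +70 → 95 < 100
Round 3 — Dunlea overflows.
  Ashby: +75 → 75 ≥ 50
Round 4 — Ashby overflows.
  Fallow: +10 → 10 < 120
  Jarrow: +45 → 45 < 120
No further overflows.

45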